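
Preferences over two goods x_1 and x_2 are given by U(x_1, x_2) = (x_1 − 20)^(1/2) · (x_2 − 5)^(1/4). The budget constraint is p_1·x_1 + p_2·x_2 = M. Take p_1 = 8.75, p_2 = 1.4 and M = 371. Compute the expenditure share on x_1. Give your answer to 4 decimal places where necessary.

This is Cobb-Douglas in (x_1−20, x_2−5): tangency gives 0.5·p_2·(x_2−5) = 0.25·p_1·(x_1−20).
Substituting into the budget: x_1* = 20 + 2/3·(M − 20·p_1 − 5·p_2)/p_1, and x_2* = 5 + 1/3·(…)/p_2.
Discretionary income = 371 − 20·8.75 − 5·1.4 = 189; x_1* = 20 + 2/3·189/8.75 = 34.4; x_2* = 5 + 1/3·189/1.4 = 50.
Expenditure on x_1: 8.75·34.4 = 301; share = 0.8113.

share on x_1 = 0.8113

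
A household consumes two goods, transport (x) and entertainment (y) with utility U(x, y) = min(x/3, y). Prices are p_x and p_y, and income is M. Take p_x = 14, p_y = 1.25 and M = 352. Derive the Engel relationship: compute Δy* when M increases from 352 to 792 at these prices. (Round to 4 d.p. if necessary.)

With perfect complements, no substitution: consume in ratio x:y = 3:1.
Budget: p_x·x + p_y·(1/3)·x = M, so (3·p_x + p_y)·x = 3·M.
Demand: x*(p_x,p_y,M) = 3·M/(3·p_x + p_y), y* = M/(3·p_x + p_y).
Here 3·14 + 1.25 = 43.25, giving y* = 8.1387.
At M' = 792: y* = 18.3121. Change: 18.3121 − 8.1387 = 10.1734.

Δy* = 10.1734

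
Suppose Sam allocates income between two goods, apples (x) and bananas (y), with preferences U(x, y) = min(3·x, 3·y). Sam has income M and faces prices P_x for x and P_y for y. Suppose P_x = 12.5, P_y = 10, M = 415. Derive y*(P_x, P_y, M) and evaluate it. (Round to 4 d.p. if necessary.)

y* = 18.4444

Leontief preferences: the optimum is at the kink where x/3 = y/3, i.e. y = x.
Budget: P_x·x + P_y·x = M, so (3·P_x + 3·P_y)·x = 3·M.
Demand: x*(P_x,P_y,M) = 3·M/(3·P_x + 3·P_y), y* = 3·M/(3·P_x + 3·P_y).
Here 3·12.5 + 3·10 = 67.5, giving y* = 18.4444.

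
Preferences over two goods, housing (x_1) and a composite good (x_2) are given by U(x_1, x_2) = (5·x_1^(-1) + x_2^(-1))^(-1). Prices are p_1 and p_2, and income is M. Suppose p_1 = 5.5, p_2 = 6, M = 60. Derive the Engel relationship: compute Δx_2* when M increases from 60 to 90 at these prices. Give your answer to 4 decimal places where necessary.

Substitute x_2 = (x_2/x_1)·x_1 into the budget: x_1* = M/(p_1 + p_2·(x_2/x_1)).
Numerically x_2/x_1 = 0.428174, so x_1* = 60/(5.5 + 6·0.428174) = 7.4358 and x_2* = 0.428174·7.4358 = 3.1838.
At M' = 90: x_2* = 4.7757. Change: 4.7757 − 3.1838 = 1.5919.

Δx_2* = 1.5919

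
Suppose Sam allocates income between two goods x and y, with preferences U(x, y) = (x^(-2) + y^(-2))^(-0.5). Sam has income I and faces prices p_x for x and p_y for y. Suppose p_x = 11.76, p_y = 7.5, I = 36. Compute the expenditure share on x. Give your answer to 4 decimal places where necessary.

share on x = 0.5744

Substitute y = (y/x)·x into the budget: x* = I/(p_x + p_y·(y/x)).
Numerically y/x = 1.161757, so x* = 36/(11.76 + 7.5·1.161757) = 1.7584 and y* = 1.161757·1.7584 = 2.0428.
Expenditure on x: 11.76·1.7584 = 20.6788; share = 0.5744.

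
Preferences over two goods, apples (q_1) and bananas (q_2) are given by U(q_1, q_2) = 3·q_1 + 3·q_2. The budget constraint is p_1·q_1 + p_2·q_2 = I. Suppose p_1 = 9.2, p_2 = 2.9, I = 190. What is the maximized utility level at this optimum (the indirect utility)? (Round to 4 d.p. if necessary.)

V = 196.5517

Perfect substitutes: compare marginal utility per dollar. 3/p_1 vs 3/p_2 → 0.3261 vs 1.0345.
q_2 gives more utility per dollar, so spend all income on q_2: q_2* = I/p_2, q_1* = 0.
Numerically: q_1* = 0, q_2* = 65.5172.
Utility at the optimum: U(0, 65.5172) = 196.5517.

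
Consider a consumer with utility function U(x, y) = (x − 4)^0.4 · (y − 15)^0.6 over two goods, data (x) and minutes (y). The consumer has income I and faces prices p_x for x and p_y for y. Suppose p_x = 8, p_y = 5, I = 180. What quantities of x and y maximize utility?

x* = 7.65, y* = 23.76

This is Cobb-Douglas in (x−4, y−15): tangency gives 0.4·p_y·(y−15) = 0.6·p_x·(x−4).
Substituting into the budget: x* = 4 + 0.4·(I − 4·p_x − 15·p_y)/p_x, and y* = 15 + 0.6·(…)/p_y.
Discretionary income = 180 − 4·8 − 15·5 = 73; x* = 4 + 0.4·73/8 = 7.65; y* = 15 + 0.6·73/5 = 23.76.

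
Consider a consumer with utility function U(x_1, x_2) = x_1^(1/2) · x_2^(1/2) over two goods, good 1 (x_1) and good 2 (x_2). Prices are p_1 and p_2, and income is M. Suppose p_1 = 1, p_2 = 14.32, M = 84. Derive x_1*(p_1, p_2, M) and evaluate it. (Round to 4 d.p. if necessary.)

MU_x_1/MU_x_2 = (0.5·x_2)/(0.5·x_1); tangency sets this equal to p_1/p_2.
So 0.5·p_2·x_2 = 0.5·p_1·x_1; combined with the budget, a share 0.5 of income goes to x_1.
Demand: x_1*(p_1,p_2,M) = 0.5·M/p_1 and x_2* = 0.5·M/p_2.
At p_1=1, p_2=14.32, M=84: x_1* = 0.5·84/1 = 42.

x_1* = 42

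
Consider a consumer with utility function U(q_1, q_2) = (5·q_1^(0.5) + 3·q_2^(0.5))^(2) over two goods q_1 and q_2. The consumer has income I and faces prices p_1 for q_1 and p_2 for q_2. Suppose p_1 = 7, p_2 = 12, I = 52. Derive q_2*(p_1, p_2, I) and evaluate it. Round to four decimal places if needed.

From the CES first-order condition, (5/3)·(q_2/q_1)^(0.5) = p_1/p_2.
Hence q_2/q_1 = ((3/5)·p_1/p_2)^(1/(0.5)), i.e. raised to the 2 power.
With the ratio pinned down, the budget gives q_1* = I/(p_1 + p_2·(q_2/q_1)) and q_2* = (q_2/q_1)·q_1*.
Numerically q_2/q_1 = 0.1225, so q_1* = 52/(7 + 12·0.1225) = 6.1393 and q_2* = 0.1225·6.1393 = 0.7521.

q_2* = 0.7521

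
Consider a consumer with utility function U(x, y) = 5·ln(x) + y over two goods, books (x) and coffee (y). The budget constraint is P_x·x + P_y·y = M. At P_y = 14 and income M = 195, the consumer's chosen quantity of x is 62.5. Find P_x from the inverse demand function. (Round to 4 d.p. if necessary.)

P_x = 1.12

MU_x = 5/x, MU_y = 1. Tangency: 5/x = P_x/P_y.
So x*(P_x,P_y) = 5·P_y/P_x, independent of income; and y* = (M − 5·P_y)/P_y.
Set x* = 62.5 in the demand function and solve for P_x: P_x = 1.12.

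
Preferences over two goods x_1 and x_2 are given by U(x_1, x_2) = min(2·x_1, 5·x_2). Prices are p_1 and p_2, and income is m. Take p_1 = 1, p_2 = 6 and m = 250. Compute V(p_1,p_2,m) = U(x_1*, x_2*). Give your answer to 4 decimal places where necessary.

V = 147.0588

With perfect complements, no substitution: consume in ratio x_1:x_2 = 5:2.
Budget: p_1·x_1 + p_2·(2/5)·x_1 = m, so (5·p_1 + 2·p_2)·x_1 = 5·m.
Demand: x_1*(p_1,p_2,m) = 5·m/(5·p_1 + 2·p_2), x_2* = 2·m/(5·p_1 + 2·p_2).
Here 5·1 + 2·6 = 17, giving x_1* = 73.5294 and x_2* = 29.4118.
Utility at the optimum: U(73.5294, 29.4118) = 147.0588.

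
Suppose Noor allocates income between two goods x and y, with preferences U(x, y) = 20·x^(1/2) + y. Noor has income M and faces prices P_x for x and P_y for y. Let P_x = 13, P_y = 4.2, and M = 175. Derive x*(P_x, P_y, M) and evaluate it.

x* = 10.4379

MU_x = 10/√x, MU_y = 1. Tangency: 10/√x = P_x/P_y.
Thus x* = (10·P_y/P_x)² — independent of M — with the rest of income spent on y.
Plugging in: x* = (10·4.2/13)² = 10.4379.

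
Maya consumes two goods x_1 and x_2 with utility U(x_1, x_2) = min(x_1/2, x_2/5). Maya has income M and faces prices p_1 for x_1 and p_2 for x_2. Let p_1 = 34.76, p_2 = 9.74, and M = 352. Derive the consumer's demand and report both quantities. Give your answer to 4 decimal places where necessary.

x_1* = 5.955, x_2* = 14.8875

With perfect complements, no substitution: consume in ratio x_1:x_2 = 2:5.
Budget: p_1·x_1 + p_2·(5/2)·x_1 = M, so (2·p_1 + 5·p_2)·x_1 = 2·M.
Demand: x_1*(p_1,p_2,M) = 2·M/(2·p_1 + 5·p_2), x_2* = 5·M/(2·p_1 + 5·p_2).
Here 2·34.76 + 5·9.74 = 118.22, giving x_1* = 5.955 and x_2* = 14.8875.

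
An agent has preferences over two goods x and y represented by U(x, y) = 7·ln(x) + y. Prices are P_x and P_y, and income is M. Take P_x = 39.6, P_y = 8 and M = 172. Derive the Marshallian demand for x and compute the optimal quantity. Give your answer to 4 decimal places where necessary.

Set MRS = P_x/P_y: (7/x)/1 = P_x/P_y.
So x*(P_x,P_y) = 7·P_y/P_x, independent of income; and y* = (M − 7·P_y)/P_y.
At the given prices: x* = 7·8/39.6 = 1.4141.

x* = 1.4141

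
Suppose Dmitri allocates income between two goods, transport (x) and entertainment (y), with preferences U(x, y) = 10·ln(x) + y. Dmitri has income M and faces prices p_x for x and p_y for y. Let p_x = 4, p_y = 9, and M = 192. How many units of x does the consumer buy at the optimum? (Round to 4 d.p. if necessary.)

At the given prices: x* = 10·9/4 = 22.5.

x* = 22.5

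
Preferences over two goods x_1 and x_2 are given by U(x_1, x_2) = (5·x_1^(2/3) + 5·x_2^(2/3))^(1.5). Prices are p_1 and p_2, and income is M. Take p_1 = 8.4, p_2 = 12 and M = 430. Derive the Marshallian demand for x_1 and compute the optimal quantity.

Substitute x_2 = (x_2/x_1)·x_1 into the budget: x_1* = M/(p_1 + p_2·(x_2/x_1)).
Numerically x_2/x_1 = 0.343, so x_1* = 430/(8.4 + 12·0.343) = 34.356.

x_1* = 34.356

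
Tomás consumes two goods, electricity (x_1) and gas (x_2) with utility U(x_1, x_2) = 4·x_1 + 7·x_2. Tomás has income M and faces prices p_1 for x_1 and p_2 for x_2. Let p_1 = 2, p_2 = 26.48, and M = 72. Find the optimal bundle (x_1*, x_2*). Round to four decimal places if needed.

x_1* = 36, x_2* = 0

Perfect substitutes: compare marginal utility per dollar. 4/p_1 vs 7/p_2 → 2 vs 0.2644.
x_1 gives more utility per dollar, so spend all income on x_1: x_1* = M/p_1, x_2* = 0.
Numerically: x_1* = 36, x_2* = 0.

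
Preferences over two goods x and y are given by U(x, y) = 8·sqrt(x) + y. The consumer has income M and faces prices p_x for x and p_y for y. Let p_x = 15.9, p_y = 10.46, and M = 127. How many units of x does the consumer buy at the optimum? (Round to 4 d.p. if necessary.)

Set MRS = p_x/p_y: 4·x^(−1/2) = p_x/p_y.
Thus x* = (4·p_y/p_x)² — independent of M — with the rest of income spent on y.
Plugging in: x* = (4·10.46/15.9)² = 6.9245.

x* = 6.9245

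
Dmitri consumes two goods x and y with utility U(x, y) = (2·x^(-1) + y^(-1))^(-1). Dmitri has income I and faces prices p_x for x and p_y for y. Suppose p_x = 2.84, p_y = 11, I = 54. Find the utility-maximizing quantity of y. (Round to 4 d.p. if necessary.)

MU_x ∝ 2·x^(-2), MU_y ∝ y^(-2), so MRS = 2·(y/x)^(2) = p_x/p_y.
Hence y/x = ((1/2)·p_x/p_y)^(1/(2)), i.e. raised to the 0.5 power.
Substitute y = (y/x)·x into the budget: x* = I/(p_x + p_y·(y/x)).
Numerically y/x = 0.359292, so x* = 54/(2.84 + 11·0.359292) = 7.9503 and y* = 0.359292·7.9503 = 2.8565.

y* = 2.8565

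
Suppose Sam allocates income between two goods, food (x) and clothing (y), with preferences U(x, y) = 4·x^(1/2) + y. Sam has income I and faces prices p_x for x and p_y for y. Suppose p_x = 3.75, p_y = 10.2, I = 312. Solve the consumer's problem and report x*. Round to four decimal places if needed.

Set MRS = p_x/p_y: 2·x^(−1/2) = p_x/p_y.
Solve: √x = 2·p_y/p_x, so x*(p_x,p_y) = (2·p_y/p_x)², and y* = (I − p_x·x*)/p_y.
Plugging in: x* = (2·10.2/3.75)² = 29.5936.

x* = 29.5936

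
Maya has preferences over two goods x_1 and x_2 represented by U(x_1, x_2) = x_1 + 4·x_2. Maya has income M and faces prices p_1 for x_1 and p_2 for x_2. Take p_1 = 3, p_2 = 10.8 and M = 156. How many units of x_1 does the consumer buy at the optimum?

x_1* = 0

Linear utility — the consumer picks whichever good has higher MU/price: 1/3 = 0.3333 vs 4/10.8 = 0.3704.
x_2 gives more utility per dollar, so spend all income on x_2: x_2* = M/p_2, x_1* = 0.
Numerically: x_1* = 0, x_2* = 14.4444.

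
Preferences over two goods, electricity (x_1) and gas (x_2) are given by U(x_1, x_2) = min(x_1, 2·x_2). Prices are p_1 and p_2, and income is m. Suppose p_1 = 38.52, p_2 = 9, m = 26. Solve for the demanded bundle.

x_1* = 0.6044, x_2* = 0.3022

Here 2·38.52 + 9 = 86.04, giving x_1* = 0.6044 and x_2* = 0.3022.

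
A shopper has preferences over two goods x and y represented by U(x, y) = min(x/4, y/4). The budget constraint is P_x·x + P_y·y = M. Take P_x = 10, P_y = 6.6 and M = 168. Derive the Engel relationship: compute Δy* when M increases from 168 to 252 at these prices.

Δy* = 5.0602

Leontief preferences: the optimum is at the kink where x/4 = y/4, i.e. y = x.
Budget: P_x·x + P_y·x = M, so (4·P_x + 4·P_y)·x = 4·M.
Demand: x*(P_x,P_y,M) = 4·M/(4·P_x + 4·P_y), y* = 4·M/(4·P_x + 4·P_y).
Here 4·10 + 4·6.6 = 66.4, giving y* = 10.1205.
At M' = 252: y* = 15.1807. Change: 15.1807 − 10.1205 = 5.0602.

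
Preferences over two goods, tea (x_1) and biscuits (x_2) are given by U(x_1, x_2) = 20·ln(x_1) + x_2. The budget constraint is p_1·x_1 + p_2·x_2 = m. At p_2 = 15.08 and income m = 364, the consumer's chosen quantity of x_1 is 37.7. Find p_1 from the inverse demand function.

Set MRS = p_1/p_2: (20/x_1)/1 = p_1/p_2.
So x_1*(p_1,p_2) = 20·p_2/p_1, independent of income; and x_2* = (m − 20·p_2)/p_2.
Set x_1* = 37.7 in the demand function and solve for p_1: p_1 = 8.

p_1 = 8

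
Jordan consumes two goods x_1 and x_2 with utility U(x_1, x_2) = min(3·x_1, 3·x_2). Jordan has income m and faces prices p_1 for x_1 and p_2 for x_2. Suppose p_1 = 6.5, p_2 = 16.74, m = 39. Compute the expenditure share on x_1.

share on x_1 = 0.2797

With perfect complements, no substitution: consume in ratio x_1:x_2 = 3:3.
Budget: p_1·x_1 + p_2·x_1 = m, so (3·p_1 + 3·p_2)·x_1 = 3·m.
Demand: x_1*(p_1,p_2,m) = 3·m/(3·p_1 + 3·p_2), x_2* = 3·m/(3·p_1 + 3·p_2).
Here 3·6.5 + 3·16.74 = 69.72, giving x_1* = 1.6781 and x_2* = 1.6781.
Expenditure on x_1: 6.5·1.6781 = 10.9079; share = 0.2797.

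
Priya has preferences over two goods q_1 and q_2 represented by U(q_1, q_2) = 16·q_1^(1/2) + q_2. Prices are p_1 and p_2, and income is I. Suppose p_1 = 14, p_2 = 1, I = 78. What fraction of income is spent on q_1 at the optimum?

share on q_1 = 0.0586

Solve: √q_1 = 8·p_2/p_1, so q_1*(p_1,p_2) = (8·p_2/p_1)², and q_2* = (I − p_1·q_1*)/p_2.
Plugging in: q_1* = (8·1/14)² = 0.3265, q_2* = 73.4286.
Expenditure on q_1: 14·0.3265 = 4.5714; share = 0.0586.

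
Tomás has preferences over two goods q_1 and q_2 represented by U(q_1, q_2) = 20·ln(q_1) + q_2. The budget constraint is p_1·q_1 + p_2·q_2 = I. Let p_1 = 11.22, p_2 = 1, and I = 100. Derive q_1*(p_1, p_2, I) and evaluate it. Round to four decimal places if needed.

So q_1*(p_1,p_2) = 20·p_2/p_1, independent of income; and q_2* = (I − 20·p_2)/p_2.
At the given prices: q_1* = 20·1/11.22 = 1.7825.

q_1* = 1.7825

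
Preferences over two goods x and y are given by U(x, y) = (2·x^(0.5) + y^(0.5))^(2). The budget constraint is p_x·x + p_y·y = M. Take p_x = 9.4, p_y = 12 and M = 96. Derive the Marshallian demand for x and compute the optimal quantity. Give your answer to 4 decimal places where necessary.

x* = 8.5403

From the CES first-order condition, 2·(y/x)^(0.5) = p_x/p_y.
Hence y/x = ((1/2)·p_x/p_y)^(1/(0.5)), i.e. raised to the 2 power.
Substitute y = (y/x)·x into the budget: x* = M/(p_x + p_y·(y/x)).
Numerically y/x = 0.153403, so x* = 96/(9.4 + 12·0.153403) = 8.5403.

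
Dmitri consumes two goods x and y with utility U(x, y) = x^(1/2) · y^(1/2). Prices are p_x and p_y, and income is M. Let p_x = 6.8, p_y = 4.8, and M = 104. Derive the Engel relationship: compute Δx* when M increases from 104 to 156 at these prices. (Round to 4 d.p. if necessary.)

Tangency: MRS = y/x = p_x/p_y.
Rearranging, p_y·y = p_x·x. Substituting into the budget gives p_x·x·(1 + 1) = M.
Demand: x*(p_x,p_y,M) = 0.5·M/p_x and y* = 0.5·M/p_y.
At p_x=6.8, p_y=4.8, M=104: x* = 0.5·104/6.8 = 7.6471.
At M' = 156: x* = 11.4706. Change: 11.4706 − 7.6471 = 3.8235.

Δx* = 3.8235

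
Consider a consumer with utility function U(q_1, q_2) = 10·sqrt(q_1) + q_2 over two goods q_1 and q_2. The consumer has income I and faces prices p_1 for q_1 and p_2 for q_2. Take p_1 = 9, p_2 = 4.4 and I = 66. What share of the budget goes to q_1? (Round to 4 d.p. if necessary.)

share on q_1 = 0.8148

MU_q_1 = 5/√q_1, MU_q_2 = 1. Tangency: 5/√q_1 = p_1/p_2.
Thus q_1* = (5·p_2/p_1)² — independent of I — with the rest of income spent on q_2.
Plugging in: q_1* = (5·4.4/9)² = 5.9753, q_2* = 2.7778.
Expenditure on q_1: 9·5.9753 = 53.7778; share = 0.8148.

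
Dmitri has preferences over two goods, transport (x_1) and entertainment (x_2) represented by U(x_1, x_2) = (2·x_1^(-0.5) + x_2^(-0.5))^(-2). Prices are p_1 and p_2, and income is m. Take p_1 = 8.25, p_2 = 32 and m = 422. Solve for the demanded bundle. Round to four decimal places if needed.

MU_x_1 ∝ 2·x_1^(-1.5), MU_x_2 ∝ x_2^(-1.5), so MRS = 2·(x_2/x_1)^(1.5) = p_1/p_2.
Hence x_2/x_1 = ((1/2)·p_1/p_2)^(1/(1.5)), i.e. raised to the 2/3 power.
Substitute x_2 = (x_2/x_1)·x_1 into the budget: x_1* = m/(p_1 + p_2·(x_2/x_1)).
Numerically x_2/x_1 = 0.255182, so x_1* = 422/(8.25 + 32·0.255182) = 25.7069 and x_2* = 0.255182·25.7069 = 6.5599.

x_1* = 25.7069, x_2* = 6.5599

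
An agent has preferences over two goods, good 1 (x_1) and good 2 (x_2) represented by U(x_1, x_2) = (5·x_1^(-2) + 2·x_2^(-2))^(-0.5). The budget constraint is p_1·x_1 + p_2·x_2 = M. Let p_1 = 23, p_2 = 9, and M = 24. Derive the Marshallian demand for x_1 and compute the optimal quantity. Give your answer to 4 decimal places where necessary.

x_1* = 0.7485

Numerically x_2/x_1 = 1.007353, so x_1* = 24/(23 + 9·1.007353) = 0.7485.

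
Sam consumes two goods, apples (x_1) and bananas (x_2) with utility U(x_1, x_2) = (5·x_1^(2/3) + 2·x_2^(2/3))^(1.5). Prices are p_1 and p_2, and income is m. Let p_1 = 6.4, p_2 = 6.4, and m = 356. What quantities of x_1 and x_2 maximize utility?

x_1* = 52.2791, x_2* = 3.3459

Substitute x_2 = (x_2/x_1)·x_1 into the budget: x_1* = m/(p_1 + p_2·(x_2/x_1)).
Numerically x_2/x_1 = 0.064, so x_1* = 356/(6.4 + 6.4·0.064) = 52.2791 and x_2* = 0.064·52.2791 = 3.3459.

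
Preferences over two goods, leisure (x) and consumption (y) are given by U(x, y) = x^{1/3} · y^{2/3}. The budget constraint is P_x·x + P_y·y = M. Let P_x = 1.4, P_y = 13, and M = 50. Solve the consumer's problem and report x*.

MU_x/MU_y = (1/3·y)/(2/3·x); tangency sets this equal to P_x/P_y.
Rearranging, P_y·y = 2·P_x·x. Substituting into the budget gives P_x·x·(1 + 2) = M.
Demand: x*(P_x,P_y,M) = 1/3·M/P_x and y* = 2/3·M/P_y.
At P_x=1.4, P_y=13, M=50: x* = 1/3·50/1.4 = 11.9048.

x* = 11.9048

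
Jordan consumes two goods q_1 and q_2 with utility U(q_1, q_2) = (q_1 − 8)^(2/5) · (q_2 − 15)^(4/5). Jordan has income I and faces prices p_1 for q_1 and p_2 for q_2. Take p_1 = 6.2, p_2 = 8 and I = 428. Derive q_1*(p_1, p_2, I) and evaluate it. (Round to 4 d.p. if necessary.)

MRS = (1/2)·(q_2−15)/(q_1−8). Tangency with p_1/p_2 gives q_2−15 = 2·(p_1/p_2)·(q_1−8).
Substituting into the budget: q_1* = 8 + 1/3·(I − 8·p_1 − 15·p_2)/p_1, and q_2* = 15 + 2/3·(…)/p_2.
Discretionary income = 428 − 8·6.2 − 15·8 = 258.4; q_1* = 8 + 1/3·258.4/6.2 = 21.8925.

q_1* = 21.8925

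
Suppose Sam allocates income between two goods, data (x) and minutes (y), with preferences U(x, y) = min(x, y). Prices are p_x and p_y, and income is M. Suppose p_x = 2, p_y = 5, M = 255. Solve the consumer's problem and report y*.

y* = 36.4286

With perfect complements, no substitution: consume in ratio x:y = 1:1.
Budget: p_x·x + p_y·x = M, so (p_x + p_y)·x = M.
Demand: x*(p_x,p_y,M) = M/(p_x + p_y), y* = M/(p_x + p_y).
Here 2 + 5 = 7, giving y* = 36.4286.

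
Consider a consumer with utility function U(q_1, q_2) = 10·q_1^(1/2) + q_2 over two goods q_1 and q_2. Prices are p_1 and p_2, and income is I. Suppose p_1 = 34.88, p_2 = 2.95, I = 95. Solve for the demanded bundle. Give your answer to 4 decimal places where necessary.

Set MRS = p_1/p_2: 5·q_1^(−1/2) = p_1/p_2.
Solve: √q_1 = 5·p_2/p_1, so q_1*(p_1,p_2) = (5·p_2/p_1)², and q_2* = (I − p_1·q_1*)/p_2.
Plugging in: q_1* = (5·2.95/34.88)² = 0.1788, q_2* = 30.089.

q_1* = 0.1788, q_2* = 30.089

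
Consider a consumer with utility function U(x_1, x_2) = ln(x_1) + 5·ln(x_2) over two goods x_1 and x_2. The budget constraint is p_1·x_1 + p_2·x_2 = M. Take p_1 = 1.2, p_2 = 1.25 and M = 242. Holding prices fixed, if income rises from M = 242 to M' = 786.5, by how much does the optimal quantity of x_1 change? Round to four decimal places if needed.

Δx_1* = 75.625

Demand: x_1*(p_1,p_2,M) = 1/6·M/p_1 and x_2* = 5/6·M/p_2.
At p_1=1.2, p_2=1.25, M=242: x_1* = 1/6·242/1.2 = 33.6111.
At M' = 786.5: x_1* = 109.2361. Change: 109.2361 − 33.6111 = 75.625.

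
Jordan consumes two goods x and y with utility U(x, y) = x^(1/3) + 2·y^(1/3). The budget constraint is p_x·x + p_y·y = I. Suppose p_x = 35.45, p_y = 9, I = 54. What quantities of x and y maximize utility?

x* = 0.2303, y* = 5.0928

With the ratio pinned down, the budget gives x* = I/(p_x + p_y·(y/x)) and y* = (y/x)·x*.
Numerically y/x = 22.110858, so x* = 54/(35.45 + 9·22.110858) = 0.2303 and y* = 22.110858·0.2303 = 5.0928.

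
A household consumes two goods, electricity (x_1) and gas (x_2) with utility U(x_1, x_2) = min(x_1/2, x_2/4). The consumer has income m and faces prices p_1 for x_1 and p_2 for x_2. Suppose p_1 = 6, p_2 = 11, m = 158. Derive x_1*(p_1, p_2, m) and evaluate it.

x_1* = 5.6429

Leontief preferences: the optimum is at the kink where x_1/2 = x_2/4, i.e. x_2 = 2·x_1.
Budget: p_1·x_1 + p_2·2·x_1 = m, so (2·p_1 + 4·p_2)·x_1 = 2·m.
Demand: x_1*(p_1,p_2,m) = 2·m/(2·p_1 + 4·p_2), x_2* = 4·m/(2·p_1 + 4·p_2).
Here 2·6 + 4·11 = 56, giving x_1* = 5.6429.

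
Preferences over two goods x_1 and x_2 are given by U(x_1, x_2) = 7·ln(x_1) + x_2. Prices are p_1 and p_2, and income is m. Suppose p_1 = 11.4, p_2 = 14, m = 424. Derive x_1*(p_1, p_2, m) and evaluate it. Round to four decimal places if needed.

x_1* = 8.5965

So x_1*(p_1,p_2) = 7·p_2/p_1, independent of income; and x_2* = (m − 7·p_2)/p_2.
At the given prices: x_1* = 7·14/11.4 = 8.5965.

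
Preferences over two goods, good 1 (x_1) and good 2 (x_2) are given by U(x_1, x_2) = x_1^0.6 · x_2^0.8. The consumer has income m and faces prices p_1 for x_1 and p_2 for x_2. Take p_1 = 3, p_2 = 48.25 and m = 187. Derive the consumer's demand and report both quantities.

Demand: x_1*(p_1,p_2,m) = 3/7·m/p_1 and x_2* = 4/7·m/p_2.
At p_1=3, p_2=48.25, m=187: x_1* = 3/7·187/3 = 26.7143, x_2* = 2.2147.

x_1* = 26.7143, x_2* = 2.2147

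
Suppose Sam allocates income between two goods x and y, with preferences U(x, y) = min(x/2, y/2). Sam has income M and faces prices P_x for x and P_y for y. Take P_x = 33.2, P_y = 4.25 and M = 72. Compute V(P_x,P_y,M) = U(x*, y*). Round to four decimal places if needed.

V = 0.9613

Leontief preferences: the optimum is at the kink where x/2 = y/2, i.e. y = x.
Budget: P_x·x + P_y·x = M, so (2·P_x + 2·P_y)·x = 2·M.
Demand: x*(P_x,P_y,M) = 2·M/(2·P_x + 2·P_y), y* = 2·M/(2·P_x + 2·P_y).
Here 2·33.2 + 2·4.25 = 74.9, giving x* = 1.9226 and y* = 1.9226.
Utility at the optimum: U(1.9226, 1.9226) = 0.9613.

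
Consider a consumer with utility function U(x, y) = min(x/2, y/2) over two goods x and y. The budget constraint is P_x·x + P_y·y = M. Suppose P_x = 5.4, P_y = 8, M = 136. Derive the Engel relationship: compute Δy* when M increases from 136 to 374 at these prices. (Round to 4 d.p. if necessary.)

Leontief preferences: the optimum is at the kink where x/2 = y/2, i.e. y = x.
Budget: P_x·x + P_y·x = M, so (2·P_x + 2·P_y)·x = 2·M.
Demand: x*(P_x,P_y,M) = 2·M/(2·P_x + 2·P_y), y* = 2·M/(2·P_x + 2·P_y).
Here 2·5.4 + 2·8 = 26.8, giving y* = 10.1493.
At M' = 374: y* = 27.9104. Change: 27.9104 − 10.1493 = 17.7612.

Δy* = 17.7612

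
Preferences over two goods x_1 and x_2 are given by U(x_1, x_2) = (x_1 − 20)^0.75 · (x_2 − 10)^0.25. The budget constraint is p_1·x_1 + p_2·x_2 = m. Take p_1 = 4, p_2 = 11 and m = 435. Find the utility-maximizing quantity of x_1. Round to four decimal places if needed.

x_1* = 65.9375

Discretionary income = 435 − 20·4 − 10·11 = 245; x_1* = 20 + 0.75·245/4 = 65.9375.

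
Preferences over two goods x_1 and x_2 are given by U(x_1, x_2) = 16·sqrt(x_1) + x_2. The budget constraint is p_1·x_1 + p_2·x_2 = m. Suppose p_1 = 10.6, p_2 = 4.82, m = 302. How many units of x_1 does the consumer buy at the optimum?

x_1* = 13.2331

Set MRS = p_1/p_2: 8·x_1^(−1/2) = p_1/p_2.
Solve: √x_1 = 8·p_2/p_1, so x_1*(p_1,p_2) = (8·p_2/p_1)², and x_2* = (m − p_1·x_1*)/p_2.
Plugging in: x_1* = (8·4.82/10.6)² = 13.2331.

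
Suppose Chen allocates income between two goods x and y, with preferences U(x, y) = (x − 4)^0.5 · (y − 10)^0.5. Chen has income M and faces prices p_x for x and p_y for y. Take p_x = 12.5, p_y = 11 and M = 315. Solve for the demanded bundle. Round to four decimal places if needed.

After buying the subsistence bundle (4, 10), a share 0.5 of the remaining income goes to x: x* = 4 + 0.5·(M − 4p_x − 10p_y)/p_x.
Discretionary income = 315 − 4·12.5 − 10·11 = 155; x* = 4 + 0.5·155/12.5 = 10.2; y* = 10 + 0.5·155/11 = 17.0455.

x* = 10.2, y* = 17.0455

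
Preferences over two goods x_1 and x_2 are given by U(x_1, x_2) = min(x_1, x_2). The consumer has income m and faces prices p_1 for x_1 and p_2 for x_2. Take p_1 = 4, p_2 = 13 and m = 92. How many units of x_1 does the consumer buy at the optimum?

x_1* = 5.4118

Leontief preferences: the optimum is at the kink where x_1/1 = x_2/1, i.e. x_2 = x_1.
Budget: p_1·x_1 + p_2·x_1 = m, so (p_1 + p_2)·x_1 = m.
Demand: x_1*(p_1,p_2,m) = m/(p_1 + p_2), x_2* = m/(p_1 + p_2).
Here 4 + 13 = 17, giving x_1* = 5.4118.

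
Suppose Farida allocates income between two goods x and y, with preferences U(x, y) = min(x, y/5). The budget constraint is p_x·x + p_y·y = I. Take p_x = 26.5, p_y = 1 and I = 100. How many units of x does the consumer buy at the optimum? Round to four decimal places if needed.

With perfect complements, no substitution: consume in ratio x:y = 1:5.
Budget: p_x·x + p_y·5·x = I, so (p_x + 5·p_y)·x = I.
Demand: x*(p_x,p_y,I) = I/(p_x + 5·p_y), y* = 5·I/(p_x + 5·p_y).
Here 26.5 + 5·1 = 31.5, giving x* = 3.1746.

x* = 3.1746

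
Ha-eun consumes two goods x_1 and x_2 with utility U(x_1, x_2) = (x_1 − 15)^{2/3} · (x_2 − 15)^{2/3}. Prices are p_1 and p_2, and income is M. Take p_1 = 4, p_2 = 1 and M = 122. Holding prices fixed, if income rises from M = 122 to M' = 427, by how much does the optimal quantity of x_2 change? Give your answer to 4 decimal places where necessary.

MRS = (x_2−15)/(x_1−15). Tangency with p_1/p_2 gives x_2−15 = (p_1/p_2)·(x_1−15).
Substituting into the budget: x_1* = 15 + 0.5·(M − 15·p_1 − 15·p_2)/p_1, and x_2* = 15 + 0.5·(…)/p_2.
Discretionary income = 122 − 15·4 − 15·1 = 47; x_2* = 15 + 0.5·47/1 = 38.5.
At M' = 427: x_2* = 191. Change: 191 − 38.5 = 152.5.

Δx_2* = 152.5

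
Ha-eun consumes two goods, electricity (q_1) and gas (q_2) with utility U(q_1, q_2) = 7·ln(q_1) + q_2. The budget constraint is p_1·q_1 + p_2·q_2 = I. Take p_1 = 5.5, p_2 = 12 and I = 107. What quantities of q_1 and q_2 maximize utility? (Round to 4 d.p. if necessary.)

Set MRS = p_1/p_2: (7/q_1)/1 = p_1/p_2.
So q_1*(p_1,p_2) = 7·p_2/p_1, independent of income; and q_2* = (I − 7·p_2)/p_2.
At the given prices: q_1* = 7·12/5.5 = 15.2727, and q_2* = 1.9167.

q_1* = 15.2727, q_2* = 1.9167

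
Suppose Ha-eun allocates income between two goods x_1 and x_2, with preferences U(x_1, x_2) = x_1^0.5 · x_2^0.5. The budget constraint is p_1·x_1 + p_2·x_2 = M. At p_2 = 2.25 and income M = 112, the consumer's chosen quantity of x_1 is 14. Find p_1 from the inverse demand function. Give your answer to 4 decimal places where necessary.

p_1 = 4

Tangency: MRS = x_2/x_1 = p_1/p_2.
Rearranging, p_2·x_2 = p_1·x_1. Substituting into the budget gives p_1·x_1·(1 + 1) = M.
Demand: x_1*(p_1,p_2,M) = 0.5·M/p_1 and x_2* = 0.5·M/p_2.
Set x_1* = 14 in the demand function and solve for p_1: p_1 = 4.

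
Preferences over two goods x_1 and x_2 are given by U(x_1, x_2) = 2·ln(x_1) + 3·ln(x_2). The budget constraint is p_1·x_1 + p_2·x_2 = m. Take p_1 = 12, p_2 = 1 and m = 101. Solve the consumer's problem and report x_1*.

x_1* = 3.3667

MU_x_1/MU_x_2 = (2·x_2)/(3·x_1); tangency sets this equal to p_1/p_2.
Rearranging, p_2·x_2 = (3/2)·p_1·x_1. Substituting into the budget gives p_1·x_1·(1 + (3/2)) = m.
Demand: x_1*(p_1,p_2,m) = 0.4·m/p_1 and x_2* = 0.6·m/p_2.
At p_1=12, p_2=1, m=101: x_1* = 0.4·101/12 = 3.3667.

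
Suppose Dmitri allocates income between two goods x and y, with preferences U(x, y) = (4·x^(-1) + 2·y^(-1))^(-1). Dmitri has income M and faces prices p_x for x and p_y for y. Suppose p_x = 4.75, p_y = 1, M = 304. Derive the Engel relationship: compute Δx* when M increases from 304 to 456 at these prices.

MRS = MU_x/MU_y = 2·(y/x)^(2). Set equal to p_x/p_y.
Solve for the ratio: y/x = [(1/2)·p_x/p_y]^(0.5).
Substitute y = (y/x)·x into the budget: x* = M/(p_x + p_y·(y/x)).
Numerically y/x = 1.541104, so x* = 304/(4.75 + 1·1.541104) = 48.3222.
At M' = 456: x* = 72.4833. Change: 72.4833 − 48.3222 = 24.1611.

Δx* = 24.1611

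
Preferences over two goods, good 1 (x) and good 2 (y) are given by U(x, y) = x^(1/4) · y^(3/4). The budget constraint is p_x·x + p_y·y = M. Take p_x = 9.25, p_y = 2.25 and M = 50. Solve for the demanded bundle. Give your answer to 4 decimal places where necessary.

Demand: x*(p_x,p_y,M) = 0.25·M/p_x and y* = 0.75·M/p_y.
At p_x=9.25, p_y=2.25, M=50: x* = 0.25·50/9.25 = 1.3514, y* = 16.6667.

x* = 1.3514, y* = 16.6667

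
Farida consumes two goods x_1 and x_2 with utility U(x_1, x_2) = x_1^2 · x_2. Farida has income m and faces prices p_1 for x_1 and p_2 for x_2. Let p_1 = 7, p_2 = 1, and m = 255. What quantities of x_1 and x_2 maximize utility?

x_1* = 24.2857, x_2* = 85

At p_1=7, p_2=1, m=255: x_1* = 2/3·255/7 = 24.2857, x_2* = 85.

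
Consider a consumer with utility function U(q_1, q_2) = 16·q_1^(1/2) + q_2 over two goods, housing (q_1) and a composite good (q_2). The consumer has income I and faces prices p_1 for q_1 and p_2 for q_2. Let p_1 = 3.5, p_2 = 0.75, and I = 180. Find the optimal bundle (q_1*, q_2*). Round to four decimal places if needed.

q_1* = 2.9388, q_2* = 226.2857

Thus q_1* = (8·p_2/p_1)² — independent of I — with the rest of income spent on q_2.
Plugging in: q_1* = (8·0.75/3.5)² = 2.9388, q_2* = 226.2857.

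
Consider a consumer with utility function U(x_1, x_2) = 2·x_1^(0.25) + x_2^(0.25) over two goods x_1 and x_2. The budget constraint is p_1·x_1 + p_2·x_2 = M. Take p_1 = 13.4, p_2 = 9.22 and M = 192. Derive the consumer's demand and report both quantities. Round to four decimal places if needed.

x_1* = 9.8849, x_2* = 6.458

MRS = MU_x_1/MU_x_2 = 2·(x_2/x_1)^(0.75). Set equal to p_1/p_2.
Hence x_2/x_1 = ((1/2)·p_1/p_2)^(1/(0.75)), i.e. raised to the 4/3 power.
Substitute x_2 = (x_2/x_1)·x_1 into the budget: x_1* = M/(p_1 + p_2·(x_2/x_1)).
Numerically x_2/x_1 = 0.653319, so x_1* = 192/(13.4 + 9.22·0.653319) = 9.8849 and x_2* = 0.653319·9.8849 = 6.458.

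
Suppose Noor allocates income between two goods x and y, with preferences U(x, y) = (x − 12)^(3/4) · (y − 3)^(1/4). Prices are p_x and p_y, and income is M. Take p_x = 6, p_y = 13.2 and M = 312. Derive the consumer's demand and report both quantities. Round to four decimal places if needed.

This is Cobb-Douglas in (x−12, y−3): tangency gives 0.75·p_y·(y−3) = 0.25·p_x·(x−12).
After buying the subsistence bundle (12, 3), a share 0.75 of the remaining income goes to x: x* = 12 + 0.75·(M − 12p_x − 3p_y)/p_x.
Discretionary income = 312 − 12·6 − 3·13.2 = 200.4; x* = 12 + 0.75·200.4/6 = 37.05; y* = 3 + 0.25·200.4/13.2 = 6.7955.

x* = 37.05, y* = 6.7955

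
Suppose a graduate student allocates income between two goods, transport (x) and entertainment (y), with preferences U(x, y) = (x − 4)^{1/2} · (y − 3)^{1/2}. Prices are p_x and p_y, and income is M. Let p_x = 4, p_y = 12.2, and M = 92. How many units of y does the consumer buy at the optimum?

y* = 4.6148

MRS = (y−3)/(x−4). Tangency with p_x/p_y gives y−3 = (p_x/p_y)·(x−4).
After buying the subsistence bundle (4, 3), a share 0.5 of the remaining income goes to x: x* = 4 + 0.5·(M − 4p_x − 3p_y)/p_x.
Discretionary income = 92 − 4·4 − 3·12.2 = 39.4; y* = 3 + 0.5·39.4/12.2 = 4.6148.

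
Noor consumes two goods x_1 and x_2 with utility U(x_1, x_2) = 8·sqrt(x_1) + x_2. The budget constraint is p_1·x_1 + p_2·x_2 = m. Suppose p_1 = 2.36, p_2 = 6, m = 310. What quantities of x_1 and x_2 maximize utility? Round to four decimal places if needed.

Set MRS = p_1/p_2: 4·x_1^(−1/2) = p_1/p_2.
Thus x_1* = (4·p_2/p_1)² — independent of m — with the rest of income spent on x_2.
Plugging in: x_1* = (4·6/2.36)² = 103.4186, x_2* = 10.9887.

x_1* = 103.4186, x_2* = 10.9887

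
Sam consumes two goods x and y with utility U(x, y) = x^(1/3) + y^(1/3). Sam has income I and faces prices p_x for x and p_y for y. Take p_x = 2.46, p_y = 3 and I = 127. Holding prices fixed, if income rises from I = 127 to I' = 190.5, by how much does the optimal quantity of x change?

From the CES first-order condition, (y/x)^(2/3) = p_x/p_y.
Solve for the ratio: y/x = [p_x/p_y]^(1.5).
Substitute y = (y/x)·x into the budget: x* = I/(p_x + p_y·(y/x)).
Numerically y/x = 0.742542, so x* = 127/(2.46 + 3·0.742542) = 27.0926.
At I' = 190.5: x* = 40.6389. Change: 40.6389 − 27.0926 = 13.5463.

Δx* = 13.5463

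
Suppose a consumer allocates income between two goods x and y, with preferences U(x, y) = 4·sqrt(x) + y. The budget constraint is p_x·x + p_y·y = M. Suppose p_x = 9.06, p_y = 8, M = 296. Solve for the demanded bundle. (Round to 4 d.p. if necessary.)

x* = 3.1188, y* = 33.468

Utility is quasi-linear in y; the FOC for x is 2/√x = p_x/p_y.
Solve: √x = 2·p_y/p_x, so x*(p_x,p_y) = (2·p_y/p_x)², and y* = (M − p_x·x*)/p_y.
Plugging in: x* = (2·8/9.06)² = 3.1188, y* = 33.468.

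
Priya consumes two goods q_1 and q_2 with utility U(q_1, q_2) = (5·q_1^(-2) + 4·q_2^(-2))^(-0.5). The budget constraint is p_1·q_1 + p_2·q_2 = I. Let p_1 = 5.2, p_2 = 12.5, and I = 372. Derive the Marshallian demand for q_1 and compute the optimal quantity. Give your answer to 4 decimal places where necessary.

MU_q_1 ∝ 5·q_1^(-3), MU_q_2 ∝ 4·q_2^(-3), so MRS = (5/4)·(q_2/q_1)^(3) = p_1/p_2.
Hence q_2/q_1 = ((4/5)·p_1/p_2)^(1/(3)), i.e. raised to the 1/3 power.
Substitute q_2 = (q_2/q_1)·q_1 into the budget: q_1* = I/(p_1 + p_2·(q_2/q_1)).
Numerically q_2/q_1 = 0.692991, so q_1* = 372/(5.2 + 12.5·0.692991) = 26.8352.

q_1* = 26.8352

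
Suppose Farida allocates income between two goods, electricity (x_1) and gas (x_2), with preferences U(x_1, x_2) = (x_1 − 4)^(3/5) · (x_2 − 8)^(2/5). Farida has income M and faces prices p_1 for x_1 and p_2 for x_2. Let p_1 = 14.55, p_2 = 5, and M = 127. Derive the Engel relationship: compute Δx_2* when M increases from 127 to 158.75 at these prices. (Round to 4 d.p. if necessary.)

Δx_2* = 2.54

This is Cobb-Douglas in (x_1−4, x_2−8): tangency gives 0.6·p_2·(x_2−8) = 0.4·p_1·(x_1−4).
Substituting into the budget: x_1* = 4 + 0.6·(M − 4·p_1 − 8·p_2)/p_1, and x_2* = 8 + 0.4·(…)/p_2.
Discretionary income = 127 − 4·14.55 − 8·5 = 28.8; x_2* = 8 + 0.4·28.8/5 = 10.304.
At M' = 158.75: x_2* = 12.844. Change: 12.844 − 10.304 = 2.54.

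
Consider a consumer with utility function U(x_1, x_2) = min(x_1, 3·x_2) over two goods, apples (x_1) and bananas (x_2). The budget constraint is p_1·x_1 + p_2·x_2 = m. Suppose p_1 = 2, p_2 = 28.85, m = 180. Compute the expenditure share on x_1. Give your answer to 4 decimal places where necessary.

share on x_1 = 0.1722

Demand: x_1*(p_1,p_2,m) = 3·m/(3·p_1 + p_2), x_2* = m/(3·p_1 + p_2).
Here 3·2 + 28.85 = 34.85, giving x_1* = 15.495 and x_2* = 5.165.
Expenditure on x_1: 2·15.495 = 30.99; share = 0.1722.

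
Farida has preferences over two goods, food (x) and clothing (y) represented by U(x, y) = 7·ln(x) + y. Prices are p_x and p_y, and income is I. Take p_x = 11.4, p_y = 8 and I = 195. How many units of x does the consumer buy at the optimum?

x* = 4.9123

Set MRS = p_x/p_y: (7/x)/1 = p_x/p_y.
So x*(p_x,p_y) = 7·p_y/p_x, independent of income; and y* = (I − 7·p_y)/p_y.
At the given prices: x* = 7·8/11.4 = 4.9123.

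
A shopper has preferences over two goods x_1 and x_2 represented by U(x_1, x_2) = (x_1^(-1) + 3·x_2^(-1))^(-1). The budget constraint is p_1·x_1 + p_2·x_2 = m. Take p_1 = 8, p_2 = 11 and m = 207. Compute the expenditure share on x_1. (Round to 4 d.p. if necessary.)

With the ratio pinned down, the budget gives x_1* = m/(p_1 + p_2·(x_2/x_1)) and x_2* = (x_2/x_1)·x_1*.
Numerically x_2/x_1 = 1.477098, so x_1* = 207/(8 + 11·1.477098) = 8.5368 and x_2* = 1.477098·8.5368 = 12.6096.
Expenditure on x_1: 8·8.5368 = 68.2941; share = 0.3299.

share on x_1 = 0.3299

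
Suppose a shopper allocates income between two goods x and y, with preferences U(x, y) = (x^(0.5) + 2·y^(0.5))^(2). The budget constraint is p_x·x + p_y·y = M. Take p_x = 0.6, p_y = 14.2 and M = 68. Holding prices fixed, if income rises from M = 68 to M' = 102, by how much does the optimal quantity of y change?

Δy* = 0.3462

MRS = MU_x/MU_y = (1/2)·(y/x)^(0.5). Set equal to p_x/p_y.
Hence y/x = (2·p_x/p_y)^(1/(0.5)), i.e. raised to the 2 power.
With the ratio pinned down, the budget gives x* = M/(p_x + p_y·(y/x)) and y* = (y/x)·x*.
Numerically y/x = 0.007141, so x* = 68/(0.6 + 14.2·0.007141) = 96.9478 and y* = 0.007141·96.9478 = 0.6923.
At M' = 102: y* = 1.0385. Change: 1.0385 − 0.6923 = 0.3462.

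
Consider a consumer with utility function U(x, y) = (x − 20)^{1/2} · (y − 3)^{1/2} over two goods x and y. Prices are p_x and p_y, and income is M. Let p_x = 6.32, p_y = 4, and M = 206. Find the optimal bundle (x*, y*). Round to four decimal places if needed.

Let x' = x−20, y' = y−3. MRS = y'/x' = p_x/p_y.
Substituting into the budget: x* = 20 + 0.5·(M − 20·p_x − 3·p_y)/p_x, and y* = 3 + 0.5·(…)/p_y.
Discretionary income = 206 − 20·6.32 − 3·4 = 67.6; x* = 20 + 0.5·67.6/6.32 = 25.3481; y* = 3 + 0.5·67.6/4 = 11.45.

x* = 25.3481, y* = 11.45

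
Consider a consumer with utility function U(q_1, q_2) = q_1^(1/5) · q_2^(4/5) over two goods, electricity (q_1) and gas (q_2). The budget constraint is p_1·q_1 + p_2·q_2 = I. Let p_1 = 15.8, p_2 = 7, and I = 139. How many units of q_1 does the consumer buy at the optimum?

q_1* = 1.7595

MU_q_1/MU_q_2 = (0.2·q_2)/(0.8·q_1); tangency sets this equal to p_1/p_2.
Rearranging, p_2·q_2 = 4·p_1·q_1. Substituting into the budget gives p_1·q_1·(1 + 4) = I.
Demand: q_1*(p_1,p_2,I) = 0.2·I/p_1 and q_2* = 0.8·I/p_2.
At p_1=15.8, p_2=7, I=139: q_1* = 0.2·139/15.8 = 1.7595.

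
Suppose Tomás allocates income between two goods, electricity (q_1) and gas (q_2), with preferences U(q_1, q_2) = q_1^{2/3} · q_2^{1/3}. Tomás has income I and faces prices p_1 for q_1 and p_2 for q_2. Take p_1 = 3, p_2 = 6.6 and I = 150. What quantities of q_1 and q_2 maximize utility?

Tangency: MRS = 2·q_2/q_1 = p_1/p_2.
So 2/3·p_2·q_2 = 1/3·p_1·q_1; combined with the budget, a share 2/3 of income goes to q_1.
Demand: q_1*(p_1,p_2,I) = 2/3·I/p_1 and q_2* = 1/3·I/p_2.
At p_1=3, p_2=6.6, I=150: q_1* = 2/3·150/3 = 33.3333, q_2* = 7.5758.

q_1* = 33.3333, q_2* = 7.5758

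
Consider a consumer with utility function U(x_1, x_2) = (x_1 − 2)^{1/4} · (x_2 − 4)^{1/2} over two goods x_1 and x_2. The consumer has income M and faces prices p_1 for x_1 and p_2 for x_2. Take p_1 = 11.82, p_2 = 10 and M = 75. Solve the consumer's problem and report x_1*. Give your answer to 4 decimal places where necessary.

Substituting into the budget: x_1* = 2 + 1/3·(M − 2·p_1 − 4·p_2)/p_1, and x_2* = 4 + 2/3·(…)/p_2.
Discretionary income = 75 − 2·11.82 − 4·10 = 11.36; x_1* = 2 + 1/3·11.36/11.82 = 2.3204.

x_1* = 2.3204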